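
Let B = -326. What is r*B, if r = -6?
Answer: 1956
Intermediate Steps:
r*B = -6*(-326) = 1956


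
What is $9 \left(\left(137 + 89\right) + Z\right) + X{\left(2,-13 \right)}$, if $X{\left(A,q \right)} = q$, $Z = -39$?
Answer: $1670$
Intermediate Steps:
$9 \left(\left(137 + 89\right) + Z\right) + X{\left(2,-13 \right)} = 9 \left(\left(137 + 89\right) - 39\right) - 13 = 9 \left(226 - 39\right) - 13 = 9 \cdot 187 - 13 = 1683 - 13 = 1670$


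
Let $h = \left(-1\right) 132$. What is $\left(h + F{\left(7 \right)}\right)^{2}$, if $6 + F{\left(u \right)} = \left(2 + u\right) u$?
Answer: $5625$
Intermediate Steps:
$F{\left(u \right)} = -6 + u \left(2 + u\right)$ ($F{\left(u \right)} = -6 + \left(2 + u\right) u = -6 + u \left(2 + u\right)$)
$h = -132$
$\left(h + F{\left(7 \right)}\right)^{2} = \left(-132 + \left(-6 + 7^{2} + 2 \cdot 7\right)\right)^{2} = \left(-132 + \left(-6 + 49 + 14\right)\right)^{2} = \left(-132 + 57\right)^{2} = \left(-75\right)^{2} = 5625$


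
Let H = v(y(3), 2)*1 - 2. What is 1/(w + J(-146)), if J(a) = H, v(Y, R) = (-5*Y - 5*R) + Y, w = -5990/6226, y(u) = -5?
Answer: 3113/21909 ≈ 0.14209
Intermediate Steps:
w = -2995/3113 (w = -5990*1/6226 = -2995/3113 ≈ -0.96209)
v(Y, R) = -5*R - 4*Y (v(Y, R) = (-5*R - 5*Y) + Y = -5*R - 4*Y)
H = 8 (H = (-5*2 - 4*(-5))*1 - 2 = (-10 + 20)*1 - 2 = 10*1 - 2 = 10 - 2 = 8)
J(a) = 8
1/(w + J(-146)) = 1/(-2995/3113 + 8) = 1/(21909/3113) = 3113/21909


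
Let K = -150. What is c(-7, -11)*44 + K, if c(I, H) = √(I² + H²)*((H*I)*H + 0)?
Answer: -150 - 37268*√170 ≈ -4.8607e+5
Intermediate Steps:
c(I, H) = I*H²*√(H² + I²) (c(I, H) = √(H² + I²)*(I*H² + 0) = √(H² + I²)*(I*H²) = I*H²*√(H² + I²))
c(-7, -11)*44 + K = -7*(-11)²*√((-11)² + (-7)²)*44 - 150 = -7*121*√(121 + 49)*44 - 150 = -7*121*√170*44 - 150 = -847*√170*44 - 150 = -37268*√170 - 150 = -150 - 37268*√170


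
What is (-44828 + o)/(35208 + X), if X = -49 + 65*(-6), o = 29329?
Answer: -15499/34769 ≈ -0.44577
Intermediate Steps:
X = -439 (X = -49 - 390 = -439)
(-44828 + o)/(35208 + X) = (-44828 + 29329)/(35208 - 439) = -15499/34769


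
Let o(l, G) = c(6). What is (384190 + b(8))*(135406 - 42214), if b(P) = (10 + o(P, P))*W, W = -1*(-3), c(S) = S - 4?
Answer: 35806789392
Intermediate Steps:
c(S) = -4 + S
o(l, G) = 2 (o(l, G) = -4 + 6 = 2)
W = 3
b(P) = 36 (b(P) = (10 + 2)*3 = 12*3 = 36)
(384190 + b(8))*(135406 - 42214) = (384190 + 36)*(135406 - 42214) = 384226*93192 = 35806789392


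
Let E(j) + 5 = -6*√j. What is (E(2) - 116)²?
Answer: 14713 + 1452*√2 ≈ 16766.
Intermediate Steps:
E(j) = -5 - 6*√j
(E(2) - 116)² = ((-5 - 6*√2) - 116)² = (-121 - 6*√2)²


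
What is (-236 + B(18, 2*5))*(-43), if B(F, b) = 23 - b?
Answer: 9589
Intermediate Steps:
(-236 + B(18, 2*5))*(-43) = (-236 + (23 - 2*5))*(-43) = (-236 + (23 - 1*10))*(-43) = (-236 + (23 - 10))*(-43) = (-236 + 13)*(-43) = -223*(-43) = 9589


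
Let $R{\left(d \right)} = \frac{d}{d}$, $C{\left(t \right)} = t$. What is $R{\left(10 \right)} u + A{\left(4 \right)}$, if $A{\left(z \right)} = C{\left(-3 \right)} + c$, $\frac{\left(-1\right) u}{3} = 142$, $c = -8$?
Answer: $-437$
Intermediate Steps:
$u = -426$ ($u = \left(-3\right) 142 = -426$)
$R{\left(d \right)} = 1$
$A{\left(z \right)} = -11$ ($A{\left(z \right)} = -3 - 8 = -11$)
$R{\left(10 \right)} u + A{\left(4 \right)} = 1 \left(-426\right) - 11 = -426 - 11 = -437$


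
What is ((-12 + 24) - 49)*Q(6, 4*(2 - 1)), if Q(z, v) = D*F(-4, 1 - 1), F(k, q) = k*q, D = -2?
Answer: 0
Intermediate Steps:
Q(z, v) = 0 (Q(z, v) = -(-8)*(1 - 1) = -(-8)*0 = -2*0 = 0)
((-12 + 24) - 49)*Q(6, 4*(2 - 1)) = ((-12 + 24) - 49)*0 = (12 - 49)*0 = -37*0 = 0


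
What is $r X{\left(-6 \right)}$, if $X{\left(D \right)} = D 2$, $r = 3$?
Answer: $-36$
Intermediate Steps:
$X{\left(D \right)} = 2 D$
$r X{\left(-6 \right)} = 3 \cdot 2 \left(-6\right) = 3 \left(-12\right) = -36$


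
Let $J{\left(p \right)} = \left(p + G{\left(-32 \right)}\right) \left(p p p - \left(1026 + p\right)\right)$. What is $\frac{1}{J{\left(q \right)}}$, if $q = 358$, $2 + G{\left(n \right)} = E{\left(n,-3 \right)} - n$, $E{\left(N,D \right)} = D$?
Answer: $\frac{1}{17664311280} \approx 5.6611 \cdot 10^{-11}$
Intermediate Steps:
$G{\left(n \right)} = -5 - n$ ($G{\left(n \right)} = -2 - \left(3 + n\right) = -5 - n$)
$J{\left(p \right)} = \left(27 + p\right) \left(-1026 + p^{3} - p\right)$ ($J{\left(p \right)} = \left(p - -27\right) \left(p p p - \left(1026 + p\right)\right) = \left(p + \left(-5 + 32\right)\right) \left(p^{2} p - \left(1026 + p\right)\right) = \left(p + 27\right) \left(p^{3} - \left(1026 + p\right)\right) = \left(27 + p\right) \left(-1026 + p^{3} - p\right)$)
$\frac{1}{J{\left(q \right)}} = \frac{1}{-27702 + 358^{4} - 358^{2} - 376974 + 27 \cdot 358^{3}} = \frac{1}{-27702 + 16426010896 - 128164 - 376974 + 27 \cdot 45882712} = \frac{1}{-27702 + 16426010896 - 128164 - 376974 + 1238833224} = \frac{1}{17664311280}$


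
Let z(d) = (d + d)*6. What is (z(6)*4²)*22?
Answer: 25344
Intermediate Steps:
z(d) = 12*d (z(d) = (2*d)*6 = 12*d)
(z(6)*4²)*22 = ((12*6)*4²)*22 = (72*16)*22 = 1152*22 = 25344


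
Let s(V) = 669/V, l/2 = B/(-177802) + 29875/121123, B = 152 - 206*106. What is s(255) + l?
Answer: 3076006748499/915276244955 ≈ 3.3607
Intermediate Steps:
B = -21684 (B = 152 - 21836 = -21684)
l = 7938265882/10767955823 (l = 2*(-21684/(-177802) + 29875/121123) = 2*(-21684*(-1/177802) + 29875*(1/121123)) = 2*(10842/88901 + 29875/121123) = 2*(3969132941/10767955823) = 7938265882/10767955823 ≈ 0.73721)
s(255) + l = 669/255 + 7938265882/10767955823 = 669*(1/255) + 7938265882/10767955823 = 223/85 + 7938265882/10767955823 = 3076006748499/915276244955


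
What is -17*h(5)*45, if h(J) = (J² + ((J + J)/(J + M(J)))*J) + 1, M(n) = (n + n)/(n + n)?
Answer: -26265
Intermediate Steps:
M(n) = 1 (M(n) = (2*n)/((2*n)) = (2*n)*(1/(2*n)) = 1)
h(J) = 1 + J² + 2*J²/(1 + J) (h(J) = (J² + ((J + J)/(J + 1))*J) + 1 = (J² + ((2*J)/(1 + J))*J) + 1 = (J² + (2*J/(1 + J))*J) + 1 = (J² + 2*J²/(1 + J)) + 1 = 1 + J² + 2*J²/(1 + J))
-17*h(5)*45 = -17*(1 + 5 + 5³ + 3*5²)/(1 + 5)*45 = -17*(1 + 5 + 125 + 3*25)/6*45 = -17*(1 + 5 + 125 + 75)/6*45 = -17*206/6*45 = -17*103/3*45 = -1751/3*45 = -26265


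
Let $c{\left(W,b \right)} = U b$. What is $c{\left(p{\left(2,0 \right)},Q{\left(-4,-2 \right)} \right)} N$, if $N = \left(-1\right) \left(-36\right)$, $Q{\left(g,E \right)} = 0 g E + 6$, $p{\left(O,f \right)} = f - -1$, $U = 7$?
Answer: $1512$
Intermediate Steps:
$p{\left(O,f \right)} = 1 + f$ ($p{\left(O,f \right)} = f + 1 = 1 + f$)
$Q{\left(g,E \right)} = 6$ ($Q{\left(g,E \right)} = 0 E + 6 = 0 + 6 = 6$)
$c{\left(W,b \right)} = 7 b$
$N = 36$
$c{\left(p{\left(2,0 \right)},Q{\left(-4,-2 \right)} \right)} N = 7 \cdot 6 \cdot 36 = 42 \cdot 36 = 1512$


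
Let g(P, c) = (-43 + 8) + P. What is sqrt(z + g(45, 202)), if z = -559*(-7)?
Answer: sqrt(3923) ≈ 62.634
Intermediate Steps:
g(P, c) = -35 + P
z = 3913
sqrt(z + g(45, 202)) = sqrt(3913 + (-35 + 45)) = sqrt(3913 + 10) = sqrt(3923)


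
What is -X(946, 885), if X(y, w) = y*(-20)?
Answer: 18920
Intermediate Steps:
X(y, w) = -20*y
-X(946, 885) = -(-20)*946 = -1*(-18920) = 18920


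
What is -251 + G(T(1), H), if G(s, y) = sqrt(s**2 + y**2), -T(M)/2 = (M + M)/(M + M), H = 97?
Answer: -251 + sqrt(9413) ≈ -153.98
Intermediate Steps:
T(M) = -2 (T(M) = -2*(M + M)/(M + M) = -2*2*M/(2*M) = -2*2*M*1/(2*M) = -2*1 = -2)
-251 + G(T(1), H) = -251 + sqrt((-2)**2 + 97**2) = -251 + sqrt(4 + 9409) = -251 + sqrt(9413)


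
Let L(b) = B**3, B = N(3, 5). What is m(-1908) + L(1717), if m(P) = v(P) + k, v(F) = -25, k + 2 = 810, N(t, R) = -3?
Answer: 756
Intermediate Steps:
k = 808 (k = -2 + 810 = 808)
B = -3
L(b) = -27 (L(b) = (-3)**3 = -27)
m(P) = 783 (m(P) = -25 + 808 = 783)
m(-1908) + L(1717) = 783 - 27 = 756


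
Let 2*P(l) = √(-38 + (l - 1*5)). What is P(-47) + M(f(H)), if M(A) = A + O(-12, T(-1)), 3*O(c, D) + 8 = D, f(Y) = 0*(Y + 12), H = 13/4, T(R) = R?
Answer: -3 + 3*I*√10/2 ≈ -3.0 + 4.7434*I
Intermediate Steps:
H = 13/4 (H = 13*(¼) = 13/4 ≈ 3.2500)
f(Y) = 0 (f(Y) = 0*(12 + Y) = 0)
O(c, D) = -8/3 + D/3
P(l) = √(-43 + l)/2 (P(l) = √(-38 + (l - 1*5))/2 = √(-38 + (l - 5))/2 = √(-38 + (-5 + l))/2 = √(-43 + l)/2)
M(A) = -3 + A (M(A) = A + (-8/3 + (⅓)*(-1)) = A + (-8/3 - ⅓) = A - 3 = -3 + A)
P(-47) + M(f(H)) = √(-43 - 47)/2 + (-3 + 0) = √(-90)/2 - 3 = (3*I*√10)/2 - 3 = 3*I*√10/2 - 3 = -3 + 3*I*√10/2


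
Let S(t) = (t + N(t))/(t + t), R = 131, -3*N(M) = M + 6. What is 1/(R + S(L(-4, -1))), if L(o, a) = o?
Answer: 12/1579 ≈ 0.0075997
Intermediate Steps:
N(M) = -2 - M/3 (N(M) = -(M + 6)/3 = -(6 + M)/3 = -2 - M/3)
S(t) = (-2 + 2*t/3)/(2*t) (S(t) = (t + (-2 - t/3))/(t + t) = (-2 + 2*t/3)/((2*t)) = (-2 + 2*t/3)*(1/(2*t)) = (-2 + 2*t/3)/(2*t))
1/(R + S(L(-4, -1))) = 1/(131 + (1/3)*(-3 - 4)/(-4)) = 1/(131 + (1/3)*(-1/4)*(-7)) = 1/(131 + 7/12) = 1/(1579/12) = 12/1579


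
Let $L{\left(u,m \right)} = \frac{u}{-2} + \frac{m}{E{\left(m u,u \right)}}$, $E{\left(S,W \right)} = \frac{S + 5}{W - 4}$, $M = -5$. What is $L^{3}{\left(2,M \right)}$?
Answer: $-27$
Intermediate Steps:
$E{\left(S,W \right)} = \frac{5 + S}{-4 + W}$
$L{\left(u,m \right)} = - \frac{u}{2} + \frac{m \left(-4 + u\right)}{5 + m u}$ ($L{\left(u,m \right)} = \frac{u}{-2} + \frac{m}{\frac{1}{-4 + u} \left(5 + m u\right)} = u \left(- \frac{1}{2}\right) + m \frac{-4 + u}{5 + m u} = - \frac{u}{2} + \frac{m \left(-4 + u\right)}{5 + m u}$)
$L^{3}{\left(2,M \right)} = \left(\frac{- 5 \left(-4 + 2\right) - 1 \left(5 - 10\right)}{5 - 10}\right)^{3} = \left(\frac{\left(-5\right) \left(-2\right) - 1 \left(5 - 10\right)}{5 - 10}\right)^{3} = \left(\frac{10 - 1 \left(-5\right)}{-5}\right)^{3} = \left(- \frac{10 + 5}{5}\right)^{3} = \left(\left(- \frac{1}{5}\right) 15\right)^{3} = \left(-3\right)^{3} = -27$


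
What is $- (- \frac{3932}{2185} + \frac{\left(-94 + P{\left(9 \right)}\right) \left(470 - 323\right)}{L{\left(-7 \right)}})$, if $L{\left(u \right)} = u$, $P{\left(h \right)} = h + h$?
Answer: $- \frac{3483328}{2185} \approx -1594.2$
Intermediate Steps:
$P{\left(h \right)} = 2 h$
$- (- \frac{3932}{2185} + \frac{\left(-94 + P{\left(9 \right)}\right) \left(470 - 323\right)}{L{\left(-7 \right)}}) = - (- \frac{3932}{2185} + \frac{\left(-94 + 2 \cdot 9\right) \left(470 - 323\right)}{-7}) = - (\left(-3932\right) \frac{1}{2185} + \left(-94 + 18\right) 147 \left(- \frac{1}{7}\right)) = - (- \frac{3932}{2185} + \left(-76\right) 147 \left(- \frac{1}{7}\right)) = - (- \frac{3932}{2185} - -1596) = - (- \frac{3932}{2185} + 1596) = \left(-1\right) \frac{3483328}{2185} = - \frac{3483328}{2185}$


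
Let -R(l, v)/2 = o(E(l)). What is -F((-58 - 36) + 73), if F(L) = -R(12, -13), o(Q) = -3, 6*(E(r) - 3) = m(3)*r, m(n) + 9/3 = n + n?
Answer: 6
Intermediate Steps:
m(n) = -3 + 2*n (m(n) = -3 + (n + n) = -3 + 2*n)
E(r) = 3 + r/2 (E(r) = 3 + ((-3 + 2*3)*r)/6 = 3 + ((-3 + 6)*r)/6 = 3 + (3*r)/6 = 3 + r/2)
R(l, v) = 6 (R(l, v) = -2*(-3) = 6)
F(L) = -6 (F(L) = -1*6 = -6)
-F((-58 - 36) + 73) = -1*(-6) = 6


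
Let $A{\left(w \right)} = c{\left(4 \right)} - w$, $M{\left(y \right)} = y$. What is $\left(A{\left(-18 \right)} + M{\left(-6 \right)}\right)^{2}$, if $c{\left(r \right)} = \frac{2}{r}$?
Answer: $\frac{625}{4} \approx 156.25$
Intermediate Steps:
$A{\left(w \right)} = \frac{1}{2} - w$ ($A{\left(w \right)} = \frac{2}{4} - w = 2 \cdot \frac{1}{4} - w = \frac{1}{2} - w$)
$\left(A{\left(-18 \right)} + M{\left(-6 \right)}\right)^{2} = \left(\left(\frac{1}{2} - -18\right) - 6\right)^{2} = \left(\left(\frac{1}{2} + 18\right) - 6\right)^{2} = \left(\frac{37}{2} - 6\right)^{2} = \left(\frac{25}{2}\right)^{2} = \frac{625}{4}$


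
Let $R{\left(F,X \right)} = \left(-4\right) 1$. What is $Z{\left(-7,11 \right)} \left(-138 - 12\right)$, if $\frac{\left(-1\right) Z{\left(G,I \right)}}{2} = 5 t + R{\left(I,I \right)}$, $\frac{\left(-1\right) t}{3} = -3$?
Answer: $12300$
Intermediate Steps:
$t = 9$ ($t = \left(-3\right) \left(-3\right) = 9$)
$R{\left(F,X \right)} = -4$
$Z{\left(G,I \right)} = -82$ ($Z{\left(G,I \right)} = - 2 \left(5 \cdot 9 - 4\right) = - 2 \left(45 - 4\right) = \left(-2\right) 41 = -82$)
$Z{\left(-7,11 \right)} \left(-138 - 12\right) = - 82 \left(-138 - 12\right) = \left(-82\right) \left(-150\right) = 12300$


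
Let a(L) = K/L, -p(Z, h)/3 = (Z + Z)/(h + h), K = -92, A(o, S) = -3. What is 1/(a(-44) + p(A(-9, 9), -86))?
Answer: 946/1879 ≈ 0.50346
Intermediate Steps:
p(Z, h) = -3*Z/h (p(Z, h) = -3*(Z + Z)/(h + h) = -3*2*Z/(2*h) = -3*2*Z*1/(2*h) = -3*Z/h)
a(L) = -92/L
1/(a(-44) + p(A(-9, 9), -86)) = 1/(-92/(-44) - 3*(-3)/(-86)) = 1/(-92*(-1/44) - 3*(-3)*(-1/86)) = 1/(23/11 - 9/86) = 1/(1879/946) = 946/1879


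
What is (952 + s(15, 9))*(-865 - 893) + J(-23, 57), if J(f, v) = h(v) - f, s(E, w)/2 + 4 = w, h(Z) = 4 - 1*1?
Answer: -1691170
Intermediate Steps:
h(Z) = 3 (h(Z) = 4 - 1 = 3)
s(E, w) = -8 + 2*w
J(f, v) = 3 - f
(952 + s(15, 9))*(-865 - 893) + J(-23, 57) = (952 + (-8 + 2*9))*(-865 - 893) + (3 - 1*(-23)) = (952 + (-8 + 18))*(-1758) + (3 + 23) = (952 + 10)*(-1758) + 26 = 962*(-1758) + 26 = -1691196 + 26 = -1691170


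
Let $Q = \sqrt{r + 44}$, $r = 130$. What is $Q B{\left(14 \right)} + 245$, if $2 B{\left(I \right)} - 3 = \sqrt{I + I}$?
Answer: $245 + \sqrt{1218} + \frac{3 \sqrt{174}}{2} \approx 299.69$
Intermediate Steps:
$B{\left(I \right)} = \frac{3}{2} + \frac{\sqrt{2} \sqrt{I}}{2}$ ($B{\left(I \right)} = \frac{3}{2} + \frac{\sqrt{I + I}}{2} = \frac{3}{2} + \frac{\sqrt{2 I}}{2} = \frac{3}{2} + \frac{\sqrt{2} \sqrt{I}}{2}$)
$Q = \sqrt{174}$ ($Q = \sqrt{130 + 44} = \sqrt{174} \approx 13.191$)
$Q B{\left(14 \right)} + 245 = \sqrt{174} \left(\frac{3}{2} + \frac{\sqrt{2} \sqrt{14}}{2}\right) + 245 = \sqrt{174} \left(\frac{3}{2} + \sqrt{7}\right) + 245 = 245 + \sqrt{174} \left(\frac{3}{2} + \sqrt{7}\right)$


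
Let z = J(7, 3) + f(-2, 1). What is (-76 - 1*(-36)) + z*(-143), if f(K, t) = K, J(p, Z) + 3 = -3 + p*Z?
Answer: -1899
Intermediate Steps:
J(p, Z) = -6 + Z*p (J(p, Z) = -3 + (-3 + p*Z) = -3 + (-3 + Z*p) = -6 + Z*p)
z = 13 (z = (-6 + 3*7) - 2 = (-6 + 21) - 2 = 15 - 2 = 13)
(-76 - 1*(-36)) + z*(-143) = (-76 - 1*(-36)) + 13*(-143) = (-76 + 36) - 1859 = -40 - 1859 = -1899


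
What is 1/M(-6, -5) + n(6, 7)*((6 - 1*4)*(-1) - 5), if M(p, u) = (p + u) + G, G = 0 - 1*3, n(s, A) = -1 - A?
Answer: 783/14 ≈ 55.929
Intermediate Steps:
G = -3 (G = 0 - 3 = -3)
M(p, u) = -3 + p + u (M(p, u) = (p + u) - 3 = -3 + p + u)
1/M(-6, -5) + n(6, 7)*((6 - 1*4)*(-1) - 5) = 1/(-3 - 6 - 5) + (-1 - 1*7)*((6 - 1*4)*(-1) - 5) = 1/(-14) + (-1 - 7)*((6 - 4)*(-1) - 5) = -1/14 - 8*(2*(-1) - 5) = -1/14 - 8*(-2 - 5) = -1/14 - 8*(-7) = -1/14 + 56 = 783/14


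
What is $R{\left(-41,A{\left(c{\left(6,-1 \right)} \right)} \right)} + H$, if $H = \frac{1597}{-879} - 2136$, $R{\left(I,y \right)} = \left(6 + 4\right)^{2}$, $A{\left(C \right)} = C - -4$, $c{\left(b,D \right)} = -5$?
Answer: $- \frac{1791241}{879} \approx -2037.8$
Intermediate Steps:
$A{\left(C \right)} = 4 + C$ ($A{\left(C \right)} = C + 4 = 4 + C$)
$R{\left(I,y \right)} = 100$ ($R{\left(I,y \right)} = 10^{2} = 100$)
$H = - \frac{1879141}{879}$ ($H = 1597 \left(- \frac{1}{879}\right) - 2136 = - \frac{1597}{879} - 2136 = - \frac{1879141}{879} \approx -2137.8$)
$R{\left(-41,A{\left(c{\left(6,-1 \right)} \right)} \right)} + H = 100 - \frac{1879141}{879} = - \frac{1791241}{879}$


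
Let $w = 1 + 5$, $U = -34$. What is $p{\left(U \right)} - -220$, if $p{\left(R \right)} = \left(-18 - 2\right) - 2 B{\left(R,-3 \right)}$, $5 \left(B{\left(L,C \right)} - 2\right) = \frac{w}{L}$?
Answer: $\frac{16666}{85} \approx 196.07$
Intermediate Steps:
$w = 6$
$B{\left(L,C \right)} = 2 + \frac{6}{5 L}$ ($B{\left(L,C \right)} = 2 + \frac{6 \frac{1}{L}}{5} = 2 + \frac{6}{5 L}$)
$p{\left(R \right)} = -24 - \frac{12}{5 R}$ ($p{\left(R \right)} = \left(-18 - 2\right) - 2 \left(2 + \frac{6}{5 R}\right) = -20 - \left(4 + \frac{12}{5 R}\right) = -24 - \frac{12}{5 R}$)
$p{\left(U \right)} - -220 = \left(-24 - \frac{12}{5 \left(-34\right)}\right) - -220 = \left(-24 - - \frac{6}{85}\right) + \left(253 - 33\right) = \left(-24 + \frac{6}{85}\right) + 220 = - \frac{2034}{85} + 220 = \frac{16666}{85}$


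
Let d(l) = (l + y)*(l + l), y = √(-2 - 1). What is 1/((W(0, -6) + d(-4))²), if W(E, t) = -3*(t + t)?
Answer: I/(16*(68*√3 + 277*I)) ≈ 0.00019109 + 8.1249e-5*I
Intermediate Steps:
y = I*√3 (y = √(-3) = I*√3 ≈ 1.732*I)
d(l) = 2*l*(l + I*√3) (d(l) = (l + I*√3)*(l + l) = (l + I*√3)*(2*l) = 2*l*(l + I*√3))
W(E, t) = -6*t
1/((W(0, -6) + d(-4))²) = 1/((-6*(-6) + 2*(-4)*(-4 + I*√3))²) = 1/((36 + (32 - 8*I*√3))²) = 1/((68 - 8*I*√3)²) = (68 - 8*I*√3)⁻²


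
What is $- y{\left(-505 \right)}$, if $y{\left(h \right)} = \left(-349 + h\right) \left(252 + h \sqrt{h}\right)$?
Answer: $215208 - 431270 i \sqrt{505} \approx 2.1521 \cdot 10^{5} - 9.6916 \cdot 10^{6} i$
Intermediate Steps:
$y{\left(h \right)} = \left(-349 + h\right) \left(252 + h^{\frac{3}{2}}\right)$
$- y{\left(-505 \right)} = - (-87948 + \left(-505\right)^{\frac{5}{2}} - 349 \left(-505\right)^{\frac{3}{2}} + 252 \left(-505\right)) = - (-87948 + 255025 i \sqrt{505} - 349 \left(- 505 i \sqrt{505}\right) - 127260) = - (-87948 + 255025 i \sqrt{505} + 176245 i \sqrt{505} - 127260) = - (-215208 + 431270 i \sqrt{505}) = 215208 - 431270 i \sqrt{505}$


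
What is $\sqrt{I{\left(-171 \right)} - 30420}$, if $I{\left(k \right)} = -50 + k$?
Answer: $i \sqrt{30641} \approx 175.05 i$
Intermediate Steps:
$\sqrt{I{\left(-171 \right)} - 30420} = \sqrt{\left(-50 - 171\right) - 30420} = \sqrt{-221 - 30420} = \sqrt{-30641} = i \sqrt{30641}$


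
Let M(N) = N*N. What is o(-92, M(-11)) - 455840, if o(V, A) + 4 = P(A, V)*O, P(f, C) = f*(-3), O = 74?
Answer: -482706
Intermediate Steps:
M(N) = N²
P(f, C) = -3*f
o(V, A) = -4 - 222*A (o(V, A) = -4 - 3*A*74 = -4 - 222*A)
o(-92, M(-11)) - 455840 = (-4 - 222*(-11)²) - 455840 = (-4 - 222*121) - 455840 = (-4 - 26862) - 455840 = -26866 - 455840 = -482706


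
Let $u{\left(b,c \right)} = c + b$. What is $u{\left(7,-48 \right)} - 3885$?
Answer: $-3926$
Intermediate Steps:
$u{\left(b,c \right)} = b + c$
$u{\left(7,-48 \right)} - 3885 = \left(7 - 48\right) - 3885 = -41 - 3885 = -3926$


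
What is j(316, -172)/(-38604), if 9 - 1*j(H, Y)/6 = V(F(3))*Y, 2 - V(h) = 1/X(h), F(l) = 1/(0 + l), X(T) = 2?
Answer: -267/6434 ≈ -0.041498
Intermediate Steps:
F(l) = 1/l
V(h) = 3/2 (V(h) = 2 - 1/2 = 3/2)
j(H, Y) = 54 - 9*Y
j(316, -172)/(-38604) = (54 - 9*(-172))/(-38604) = (54 + 1548)*(-1/38604) = 1602*(-1/38604) = -267/6434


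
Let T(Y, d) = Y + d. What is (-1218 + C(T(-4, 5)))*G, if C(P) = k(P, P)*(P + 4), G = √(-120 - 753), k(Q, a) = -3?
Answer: -3699*I*√97 ≈ -36431.0*I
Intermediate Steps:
G = 3*I*√97 (G = √(-873) = 3*I*√97 ≈ 29.547*I)
C(P) = -12 - 3*P (C(P) = -3*(P + 4) = -3*(4 + P) = -12 - 3*P)
(-1218 + C(T(-4, 5)))*G = (-1218 + (-12 - 3*(-4 + 5)))*(3*I*√97) = (-1218 + (-12 - 3*1))*(3*I*√97) = (-1218 + (-12 - 3))*(3*I*√97) = (-1218 - 15)*(3*I*√97) = -3699*I*√97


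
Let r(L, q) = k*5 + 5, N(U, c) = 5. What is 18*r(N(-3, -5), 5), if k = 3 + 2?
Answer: 540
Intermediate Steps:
k = 5
r(L, q) = 30 (r(L, q) = 5*5 + 5 = 25 + 5 = 30)
18*r(N(-3, -5), 5) = 18*30 = 540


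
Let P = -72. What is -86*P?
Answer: 6192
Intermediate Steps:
-86*P = -86*(-72) = 6192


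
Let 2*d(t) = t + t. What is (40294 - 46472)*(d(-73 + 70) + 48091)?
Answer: -297087664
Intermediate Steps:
d(t) = t (d(t) = (t + t)/2 = (2*t)/2 = t)
(40294 - 46472)*(d(-73 + 70) + 48091) = (40294 - 46472)*((-73 + 70) + 48091) = -6178*(-3 + 48091) = -6178*48088 = -297087664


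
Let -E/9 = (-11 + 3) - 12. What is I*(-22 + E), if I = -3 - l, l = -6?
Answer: 474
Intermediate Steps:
E = 180 (E = -9*((-11 + 3) - 12) = -9*(-8 - 12) = -9*(-20) = 180)
I = 3 (I = -3 - 1*(-6) = -3 + 6 = 3)
I*(-22 + E) = 3*(-22 + 180) = 3*158 = 474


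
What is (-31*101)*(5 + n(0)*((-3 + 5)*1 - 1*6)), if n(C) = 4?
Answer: 34441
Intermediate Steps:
(-31*101)*(5 + n(0)*((-3 + 5)*1 - 1*6)) = (-31*101)*(5 + 4*((-3 + 5)*1 - 1*6)) = -3131*(5 + 4*(2*1 - 6)) = -3131*(5 + 4*(2 - 6)) = -3131*(5 + 4*(-4)) = -3131*(5 - 16) = -3131*(-11) = 34441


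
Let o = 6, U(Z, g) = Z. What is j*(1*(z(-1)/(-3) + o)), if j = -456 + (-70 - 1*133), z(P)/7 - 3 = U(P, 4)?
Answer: -2636/3 ≈ -878.67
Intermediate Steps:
z(P) = 21 + 7*P
j = -659 (j = -456 + (-70 - 133) = -456 - 203 = -659)
j*(1*(z(-1)/(-3) + o)) = -659*((21 + 7*(-1))/(-3) + 6) = -659*((21 - 7)*(-⅓) + 6) = -659*(14*(-⅓) + 6) = -659*(-14/3 + 6) = -659*4/3 = -2636/3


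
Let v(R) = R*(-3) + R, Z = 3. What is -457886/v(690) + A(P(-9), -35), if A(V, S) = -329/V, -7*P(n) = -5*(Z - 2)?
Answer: -88871/690 ≈ -128.80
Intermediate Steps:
v(R) = -2*R (v(R) = -3*R + R = -2*R)
P(n) = 5/7 (P(n) = -(-5)*(3 - 2)/7 = -(-5)/7 = -⅐*(-5) = 5/7)
-457886/v(690) + A(P(-9), -35) = -457886/((-2*690)) - 329/5/7 = -457886/(-1380) - 329*7/5 = -457886*(-1/1380) - 2303/5 = 228943/690 - 2303/5 = -88871/690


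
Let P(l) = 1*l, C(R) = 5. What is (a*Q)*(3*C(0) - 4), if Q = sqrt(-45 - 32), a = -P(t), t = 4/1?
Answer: -44*I*sqrt(77) ≈ -386.1*I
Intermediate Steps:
t = 4 (t = 4*1 = 4)
P(l) = l
a = -4 (a = -1*4 = -4)
Q = I*sqrt(77) (Q = sqrt(-77) = I*sqrt(77) ≈ 8.775*I)
(a*Q)*(3*C(0) - 4) = (-4*I*sqrt(77))*(3*5 - 4) = (-4*I*sqrt(77))*(15 - 4) = -4*I*sqrt(77)*11 = -44*I*sqrt(77)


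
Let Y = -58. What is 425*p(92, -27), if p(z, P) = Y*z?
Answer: -2267800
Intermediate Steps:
p(z, P) = -58*z
425*p(92, -27) = 425*(-58*92) = 425*(-5336) = -2267800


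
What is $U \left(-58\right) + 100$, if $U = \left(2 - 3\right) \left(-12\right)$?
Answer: $-596$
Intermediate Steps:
$U = 12$ ($U = \left(-1\right) \left(-12\right) = 12$)
$U \left(-58\right) + 100 = 12 \left(-58\right) + 100 = -696 + 100 = -596$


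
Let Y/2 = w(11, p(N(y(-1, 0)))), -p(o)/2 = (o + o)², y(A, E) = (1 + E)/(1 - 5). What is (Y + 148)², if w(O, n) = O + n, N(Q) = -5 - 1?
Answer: 164836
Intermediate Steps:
y(A, E) = -¼ - E/4 (y(A, E) = (1 + E)/(-4) = (1 + E)*(-¼) = -¼ - E/4)
N(Q) = -6
p(o) = -8*o² (p(o) = -2*(o + o)² = -2*4*o² = -8*o²)
Y = -554 (Y = 2*(11 - 8*(-6)²) = 2*(11 - 8*36) = 2*(11 - 288) = 2*(-277) = -554)
(Y + 148)² = (-554 + 148)² = (-406)² = 164836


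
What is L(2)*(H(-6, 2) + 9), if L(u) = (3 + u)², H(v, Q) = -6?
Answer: 75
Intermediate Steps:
L(2)*(H(-6, 2) + 9) = (3 + 2)²*(-6 + 9) = 5²*3 = 25*3 = 75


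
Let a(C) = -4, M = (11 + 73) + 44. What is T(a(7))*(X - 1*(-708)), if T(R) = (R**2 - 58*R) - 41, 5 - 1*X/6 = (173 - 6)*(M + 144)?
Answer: -56263842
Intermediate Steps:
M = 128 (M = 84 + 44 = 128)
X = -272514 (X = 30 - 6*(173 - 6)*(128 + 144) = 30 - 1002*272 = 30 - 6*45424 = 30 - 272544 = -272514)
T(R) = -41 + R**2 - 58*R
T(a(7))*(X - 1*(-708)) = (-41 + (-4)**2 - 58*(-4))*(-272514 - 1*(-708)) = (-41 + 16 + 232)*(-272514 + 708) = 207*(-271806) = -56263842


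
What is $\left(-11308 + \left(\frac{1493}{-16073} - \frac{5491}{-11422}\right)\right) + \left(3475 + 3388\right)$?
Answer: $- \frac{815967703873}{183585806} \approx -4444.6$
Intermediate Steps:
$\left(-11308 + \left(\frac{1493}{-16073} - \frac{5491}{-11422}\right)\right) + \left(3475 + 3388\right) = \left(-11308 + \left(1493 \left(- \frac{1}{16073}\right) - - \frac{5491}{11422}\right)\right) + 6863 = \left(-11308 + \left(- \frac{1493}{16073} + \frac{5491}{11422}\right)\right) + 6863 = \left(-11308 + \frac{71203797}{183585806}\right) + 6863 = - \frac{2075917090451}{183585806} + 6863 = - \frac{815967703873}{183585806}$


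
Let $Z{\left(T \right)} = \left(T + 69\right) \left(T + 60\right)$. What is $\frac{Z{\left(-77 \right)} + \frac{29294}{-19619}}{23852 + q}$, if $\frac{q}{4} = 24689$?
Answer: $\frac{1319445}{1202723176} \approx 0.001097$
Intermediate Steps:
$q = 98756$ ($q = 4 \cdot 24689 = 98756$)
$Z{\left(T \right)} = \left(60 + T\right) \left(69 + T\right)$ ($Z{\left(T \right)} = \left(69 + T\right) \left(60 + T\right) = \left(60 + T\right) \left(69 + T\right)$)
$\frac{Z{\left(-77 \right)} + \frac{29294}{-19619}}{23852 + q} = \frac{\left(4140 + \left(-77\right)^{2} + 129 \left(-77\right)\right) + \frac{29294}{-19619}}{23852 + 98756} = \frac{\left(4140 + 5929 - 9933\right) + 29294 \left(- \frac{1}{19619}\right)}{122608} = \left(136 - \frac{29294}{19619}\right) \frac{1}{122608} = \frac{2638890}{19619} \cdot \frac{1}{122608} = \frac{1319445}{1202723176}$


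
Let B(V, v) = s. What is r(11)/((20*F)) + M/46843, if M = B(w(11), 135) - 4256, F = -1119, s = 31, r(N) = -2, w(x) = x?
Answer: -47230907/524173170 ≈ -0.090106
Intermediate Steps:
B(V, v) = 31
M = -4225 (M = 31 - 4256 = -4225)
r(11)/((20*F)) + M/46843 = -2/(20*(-1119)) - 4225/46843 = -2/(-22380) - 4225*1/46843 = -2*(-1/22380) - 4225/46843 = 1/11190 - 4225/46843 = -47230907/524173170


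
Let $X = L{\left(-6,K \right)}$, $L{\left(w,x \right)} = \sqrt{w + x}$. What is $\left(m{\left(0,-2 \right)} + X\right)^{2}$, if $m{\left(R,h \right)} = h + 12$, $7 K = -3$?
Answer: $\frac{655}{7} + \frac{60 i \sqrt{35}}{7} \approx 93.571 + 50.709 i$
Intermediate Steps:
$K = - \frac{3}{7}$ ($K = \frac{1}{7} \left(-3\right) = - \frac{3}{7} \approx -0.42857$)
$m{\left(R,h \right)} = 12 + h$
$X = \frac{3 i \sqrt{35}}{7}$ ($X = \sqrt{-6 - \frac{3}{7}} = \sqrt{- \frac{45}{7}} = \frac{3 i \sqrt{35}}{7} \approx 2.5355 i$)
$\left(m{\left(0,-2 \right)} + X\right)^{2} = \left(\left(12 - 2\right) + \frac{3 i \sqrt{35}}{7}\right)^{2} = \left(10 + \frac{3 i \sqrt{35}}{7}\right)^{2}$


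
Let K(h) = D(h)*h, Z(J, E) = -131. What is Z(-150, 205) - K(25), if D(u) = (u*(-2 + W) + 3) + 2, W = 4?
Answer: -1506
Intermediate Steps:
D(u) = 5 + 2*u (D(u) = (u*(-2 + 4) + 3) + 2 = (u*2 + 3) + 2 = (2*u + 3) + 2 = (3 + 2*u) + 2 = 5 + 2*u)
K(h) = h*(5 + 2*h) (K(h) = (5 + 2*h)*h = h*(5 + 2*h))
Z(-150, 205) - K(25) = -131 - 25*(5 + 2*25) = -131 - 25*(5 + 50) = -131 - 25*55 = -131 - 1*1375 = -131 - 1375 = -1506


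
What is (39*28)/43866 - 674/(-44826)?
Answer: 726997/18206827 ≈ 0.039930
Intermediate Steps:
(39*28)/43866 - 674/(-44826) = 1092*(1/43866) - 674*(-1/44826) = 182/7311 + 337/22413 = 726997/18206827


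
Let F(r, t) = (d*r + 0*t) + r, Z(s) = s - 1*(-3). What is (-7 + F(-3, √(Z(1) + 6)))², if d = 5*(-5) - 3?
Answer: 5476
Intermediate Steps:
Z(s) = 3 + s (Z(s) = s + 3 = 3 + s)
d = -28 (d = -25 - 3 = -28)
F(r, t) = -27*r (F(r, t) = (-28*r + 0*t) + r = (-28*r + 0) + r = -28*r + r = -27*r)
(-7 + F(-3, √(Z(1) + 6)))² = (-7 - 27*(-3))² = (-7 + 81)² = 74² = 5476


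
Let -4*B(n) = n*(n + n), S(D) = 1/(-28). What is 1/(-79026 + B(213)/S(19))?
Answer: 1/556140 ≈ 1.7981e-6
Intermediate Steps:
S(D) = -1/28
B(n) = -n²/2 (B(n) = -n*(n + n)/4 = -n*2*n/4 = -n²/2)
1/(-79026 + B(213)/S(19)) = 1/(-79026 + (-½*213²)/(-1/28)) = 1/(-79026 - ½*45369*(-28)) = 1/(-79026 - 45369/2*(-28)) = 1/(-79026 + 635166) = 1/556140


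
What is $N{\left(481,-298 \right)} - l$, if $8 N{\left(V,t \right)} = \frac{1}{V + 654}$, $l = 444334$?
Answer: $- \frac{4034552719}{9080} \approx -4.4433 \cdot 10^{5}$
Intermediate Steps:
$N{\left(V,t \right)} = \frac{1}{8 \left(654 + V\right)}$ ($N{\left(V,t \right)} = \frac{1}{8 \left(V + 654\right)} = \frac{1}{8 \left(654 + V\right)}$)
$N{\left(481,-298 \right)} - l = \frac{1}{8 \left(654 + 481\right)} - 444334 = \frac{1}{8 \cdot 1135} - 444334 = \frac{1}{8} \cdot \frac{1}{1135} - 444334 = \frac{1}{9080} - 444334 = - \frac{4034552719}{9080}$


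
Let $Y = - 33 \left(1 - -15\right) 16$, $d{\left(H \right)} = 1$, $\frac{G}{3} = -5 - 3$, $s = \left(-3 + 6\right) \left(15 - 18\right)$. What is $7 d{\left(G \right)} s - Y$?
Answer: $8385$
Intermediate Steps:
$s = -9$ ($s = 3 \left(-3\right) = -9$)
$G = -24$ ($G = 3 \left(-5 - 3\right) = 3 \left(-8\right) = -24$)
$Y = -8448$ ($Y = - 33 \left(1 + 15\right) 16 = \left(-33\right) 16 \cdot 16 = \left(-528\right) 16 = -8448$)
$7 d{\left(G \right)} s - Y = 7 \cdot 1 \left(-9\right) - -8448 = 7 \left(-9\right) + 8448 = -63 + 8448 = 8385$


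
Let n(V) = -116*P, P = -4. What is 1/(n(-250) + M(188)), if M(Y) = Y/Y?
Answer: 1/465 ≈ 0.0021505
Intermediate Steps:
M(Y) = 1
n(V) = 464 (n(V) = -116*(-4) = 464)
1/(n(-250) + M(188)) = 1/(464 + 1) = 1/465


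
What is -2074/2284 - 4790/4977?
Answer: -10631329/5683734 ≈ -1.8705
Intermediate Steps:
-2074/2284 - 4790/4977 = -2074*1/2284 - 4790*1/4977 = -1037/1142 - 4790/4977 = -10631329/5683734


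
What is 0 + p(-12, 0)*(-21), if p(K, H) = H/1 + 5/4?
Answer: -105/4 ≈ -26.250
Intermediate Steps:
p(K, H) = 5/4 + H (p(K, H) = H*1 + 5*(¼) = H + 5/4 = 5/4 + H)
0 + p(-12, 0)*(-21) = 0 + (5/4 + 0)*(-21) = 0 + (5/4)*(-21) = 0 - 105/4 = -105/4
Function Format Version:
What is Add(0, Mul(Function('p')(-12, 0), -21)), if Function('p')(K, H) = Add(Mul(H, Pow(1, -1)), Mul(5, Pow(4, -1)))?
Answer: Rational(-105, 4) ≈ -26.250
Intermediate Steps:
Function('p')(K, H) = Add(Rational(5, 4), H) (Function('p')(K, H) = Add(Mul(H, 1), Mul(5, Rational(1, 4))) = Add(H, Rational(5, 4)) = Add(Rational(5, 4), H))
Add(0, Mul(Function('p')(-12, 0), -21)) = Add(0, Mul(Add(Rational(5, 4), 0), -21)) = Add(0, Mul(Rational(5, 4), -21)) = Add(0, Rational(-105, 4)) = Rational(-105, 4)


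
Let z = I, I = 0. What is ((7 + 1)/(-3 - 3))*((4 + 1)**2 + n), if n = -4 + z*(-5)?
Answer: -28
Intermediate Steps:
z = 0
n = -4 (n = -4 + 0*(-5) = -4 + 0 = -4)
((7 + 1)/(-3 - 3))*((4 + 1)**2 + n) = ((7 + 1)/(-3 - 3))*((4 + 1)**2 - 4) = (8/(-6))*(5**2 - 4) = (8*(-1/6))*(25 - 4) = -4/3*21 = -28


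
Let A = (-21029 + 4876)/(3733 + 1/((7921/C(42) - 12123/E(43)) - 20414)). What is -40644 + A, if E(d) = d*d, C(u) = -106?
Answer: -609533185279698879/14995283423045 ≈ -40648.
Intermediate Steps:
E(d) = d²
A = -64885833457899/14995283423045 (A = (-21029 + 4876)/(3733 + 1/((7921/(-106) - 12123/(43²)) - 20414)) = -16153/(3733 + 1/((7921*(-1/106) - 12123/1849) - 20414)) = -16153/(3733 + 1/((-7921/106 - 12123*1/1849) - 20414)) = -16153/(3733 + 1/((-7921/106 - 12123/1849) - 20414)) = -16153/(3733 + 1/(-15930967/195994 - 20414)) = -16153/(3733 + 1/(-4016952483/195994)) = -16153/(3733 - 195994/4016952483) = -16153/14995283423045/4016952483 = -16153*4016952483/14995283423045 = -64885833457899/14995283423045 ≈ -4.3271)
-40644 + A = -40644 - 64885833457899/14995283423045 = -609533185279698879/14995283423045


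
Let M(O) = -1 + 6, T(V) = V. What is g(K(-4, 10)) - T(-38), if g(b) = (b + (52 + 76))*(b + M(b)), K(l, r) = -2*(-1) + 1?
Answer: 1086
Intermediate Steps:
K(l, r) = 3 (K(l, r) = 2 + 1 = 3)
M(O) = 5
g(b) = (5 + b)*(128 + b) (g(b) = (b + (52 + 76))*(b + 5) = (b + 128)*(5 + b) = (128 + b)*(5 + b) = (5 + b)*(128 + b))
g(K(-4, 10)) - T(-38) = (640 + 3² + 133*3) - 1*(-38) = (640 + 9 + 399) + 38 = 1048 + 38 = 1086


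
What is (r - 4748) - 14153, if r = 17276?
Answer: -1625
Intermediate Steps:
(r - 4748) - 14153 = (17276 - 4748) - 14153 = 12528 - 14153 = -1625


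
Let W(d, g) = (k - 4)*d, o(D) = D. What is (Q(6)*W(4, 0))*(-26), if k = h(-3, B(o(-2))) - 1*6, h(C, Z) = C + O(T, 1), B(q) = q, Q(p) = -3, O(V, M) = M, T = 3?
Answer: -3744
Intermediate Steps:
h(C, Z) = 1 + C (h(C, Z) = C + 1 = 1 + C)
k = -8 (k = (1 - 3) - 1*6 = -2 - 6 = -8)
W(d, g) = -12*d (W(d, g) = (-8 - 4)*d = -12*d)
(Q(6)*W(4, 0))*(-26) = -(-36)*4*(-26) = -3*(-48)*(-26) = 144*(-26) = -3744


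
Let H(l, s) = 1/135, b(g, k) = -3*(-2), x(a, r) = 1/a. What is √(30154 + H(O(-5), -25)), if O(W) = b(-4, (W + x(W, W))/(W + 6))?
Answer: 227*√1185/45 ≈ 173.65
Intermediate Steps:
b(g, k) = 6
O(W) = 6
H(l, s) = 1/135
√(30154 + H(O(-5), -25)) = √(30154 + 1/135) = √(4070791/135) = 227*√1185/45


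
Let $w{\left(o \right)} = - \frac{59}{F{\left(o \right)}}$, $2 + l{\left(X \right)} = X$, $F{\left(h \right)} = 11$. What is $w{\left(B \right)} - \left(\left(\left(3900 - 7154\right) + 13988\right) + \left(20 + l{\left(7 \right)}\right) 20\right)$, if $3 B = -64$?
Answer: $- \frac{123633}{11} \approx -11239.0$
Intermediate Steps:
$l{\left(X \right)} = -2 + X$
$B = - \frac{64}{3}$ ($B = \frac{1}{3} \left(-64\right) = - \frac{64}{3} \approx -21.333$)
$w{\left(o \right)} = - \frac{59}{11}$
$w{\left(B \right)} - \left(\left(\left(3900 - 7154\right) + 13988\right) + \left(20 + l{\left(7 \right)}\right) 20\right) = - \frac{59}{11} - \left(\left(\left(3900 - 7154\right) + 13988\right) + \left(20 + \left(-2 + 7\right)\right) 20\right) = - \frac{59}{11} - \left(\left(-3254 + 13988\right) + \left(20 + 5\right) 20\right) = - \frac{59}{11} - \left(10734 + 25 \cdot 20\right) = - \frac{59}{11} - \left(10734 + 500\right) = - \frac{59}{11} - 11234 = - \frac{123633}{11}$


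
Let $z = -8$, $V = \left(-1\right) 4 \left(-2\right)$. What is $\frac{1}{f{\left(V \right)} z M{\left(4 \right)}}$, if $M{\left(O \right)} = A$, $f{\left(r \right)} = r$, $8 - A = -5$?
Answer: $- \frac{1}{832} \approx -0.0012019$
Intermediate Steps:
$A = 13$ ($A = 8 - -5 = 8 + 5 = 13$)
$V = 8$ ($V = \left(-4\right) \left(-2\right) = 8$)
$M{\left(O \right)} = 13$
$\frac{1}{f{\left(V \right)} z M{\left(4 \right)}} = \frac{1}{8 \left(-8\right) 13} = \frac{1}{\left(-64\right) 13} = \frac{1}{-832} = - \frac{1}{832}$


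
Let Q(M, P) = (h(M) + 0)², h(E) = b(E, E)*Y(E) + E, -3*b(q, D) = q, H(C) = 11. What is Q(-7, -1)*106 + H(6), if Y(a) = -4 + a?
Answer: 1018123/9 ≈ 1.1312e+5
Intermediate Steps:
b(q, D) = -q/3
h(E) = E - E*(-4 + E)/3 (h(E) = (-E/3)*(-4 + E) + E = -E*(-4 + E)/3 + E = E - E*(-4 + E)/3)
Q(M, P) = M²*(7 - M)²/9 (Q(M, P) = (M*(7 - M)/3 + 0)² = (M*(7 - M)/3)² = M²*(7 - M)²/9)
Q(-7, -1)*106 + H(6) = ((⅑)*(-7)²*(7 - 1*(-7))²)*106 + 11 = ((⅑)*49*(7 + 7)²)*106 + 11 = ((⅑)*49*14²)*106 + 11 = ((⅑)*49*196)*106 + 11 = (9604/9)*106 + 11 = 1018024/9 + 11 = 1018123/9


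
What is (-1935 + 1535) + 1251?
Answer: 851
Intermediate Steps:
(-1935 + 1535) + 1251 = -400 + 1251 = 851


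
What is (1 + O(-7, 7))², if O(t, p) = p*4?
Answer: 841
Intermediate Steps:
O(t, p) = 4*p
(1 + O(-7, 7))² = (1 + 4*7)² = (1 + 28)² = 29² = 841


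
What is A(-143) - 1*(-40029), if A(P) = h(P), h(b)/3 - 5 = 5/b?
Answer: 5726277/143 ≈ 40044.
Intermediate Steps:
h(b) = 15 + 15/b (h(b) = 15 + 3*(5/b) = 15 + 15/b)
A(P) = 15 + 15/P
A(-143) - 1*(-40029) = (15 + 15/(-143)) - 1*(-40029) = (15 + 15*(-1/143)) + 40029 = (15 - 15/143) + 40029 = 2130/143 + 40029 = 5726277/143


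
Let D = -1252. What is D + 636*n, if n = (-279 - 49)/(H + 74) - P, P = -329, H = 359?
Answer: 89851928/433 ≈ 2.0751e+5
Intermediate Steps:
n = 142129/433 (n = (-279 - 49)/(359 + 74) - 1*(-329) = -328/433 + 329 = 142129/433 ≈ 328.24)
D + 636*n = -1252 + 636*(142129/433) = -1252 + 90394044/433 = 89851928/433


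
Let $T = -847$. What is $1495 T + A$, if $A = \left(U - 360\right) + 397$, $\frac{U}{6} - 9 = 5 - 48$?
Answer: $-1266432$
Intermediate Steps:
$U = -204$ ($U = 54 + 6 \left(5 - 48\right) = 54 + 6 \left(-43\right) = 54 - 258 = -204$)
$A = -167$ ($A = \left(-204 - 360\right) + 397 = -564 + 397 = -167$)
$1495 T + A = 1495 \left(-847\right) - 167 = -1266265 - 167 = -1266432$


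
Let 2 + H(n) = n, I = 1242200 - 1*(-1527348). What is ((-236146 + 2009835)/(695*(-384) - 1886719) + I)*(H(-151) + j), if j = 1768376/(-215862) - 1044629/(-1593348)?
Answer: -18296239654960284061461423/41150884263034868 ≈ -4.4461e+8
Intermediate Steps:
I = 2769548 (I = 1242200 + 1527348 = 2769548)
H(n) = -2 + n
j = -144007925425/19107960332 (j = 1768376*(-1/215862) - 1044629*(-1/1593348) = -884188/107931 + 1044629/1593348 = -144007925425/19107960332 ≈ -7.5365)
((-236146 + 2009835)/(695*(-384) - 1886719) + I)*(H(-151) + j) = ((-236146 + 2009835)/(695*(-384) - 1886719) + 2769548)*((-2 - 151) - 144007925425/19107960332) = (1773689/(-266880 - 1886719) + 2769548)*(-153 - 144007925425/19107960332) = (1773689/(-2153599) + 2769548)*(-3067525856221/19107960332) = (1773689*(-1/2153599) + 2769548)*(-3067525856221/19107960332) = (-1773689/2153599 + 2769548)*(-3067525856221/19107960332) = (5964494029563/2153599)*(-3067525856221/19107960332) = -18296239654960284061461423/41150884263034868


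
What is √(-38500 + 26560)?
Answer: 2*I*√2985 ≈ 109.27*I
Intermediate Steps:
√(-38500 + 26560) = √(-11940) = 2*I*√2985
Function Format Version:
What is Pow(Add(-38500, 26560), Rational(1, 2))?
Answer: Mul(2, I, Pow(2985, Rational(1, 2))) ≈ Mul(109.27, I)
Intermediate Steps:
Pow(Add(-38500, 26560), Rational(1, 2)) = Pow(-11940, Rational(1, 2)) = Mul(2, I, Pow(2985, Rational(1, 2)))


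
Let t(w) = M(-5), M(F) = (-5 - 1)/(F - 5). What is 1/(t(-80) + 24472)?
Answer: 5/122363 ≈ 4.0862e-5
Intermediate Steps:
M(F) = -6/(-5 + F)
t(w) = ⅗ (t(w) = -6/(-5 - 5) = -6/(-10) = -6*(-⅒) = ⅗)
1/(t(-80) + 24472) = 1/(⅗ + 24472) = 1/(122363/5) = 5/122363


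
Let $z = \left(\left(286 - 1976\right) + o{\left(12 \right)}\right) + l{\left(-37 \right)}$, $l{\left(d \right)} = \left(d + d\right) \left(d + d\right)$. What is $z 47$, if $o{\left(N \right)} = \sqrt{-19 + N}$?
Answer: $177942 + 47 i \sqrt{7} \approx 1.7794 \cdot 10^{5} + 124.35 i$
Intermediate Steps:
$l{\left(d \right)} = 4 d^{2}$ ($l{\left(d \right)} = 2 d 2 d = 4 d^{2}$)
$z = 3786 + i \sqrt{7}$ ($z = \left(\left(286 - 1976\right) + \sqrt{-19 + 12}\right) + 4 \left(-37\right)^{2} = \left(-1690 + \sqrt{-7}\right) + 4 \cdot 1369 = \left(-1690 + i \sqrt{7}\right) + 5476 = 3786 + i \sqrt{7} \approx 3786.0 + 2.6458 i$)
$z 47 = \left(3786 + i \sqrt{7}\right) 47 = 177942 + 47 i \sqrt{7}$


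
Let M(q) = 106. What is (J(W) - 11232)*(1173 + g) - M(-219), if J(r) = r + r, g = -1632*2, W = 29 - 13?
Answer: 23419094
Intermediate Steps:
W = 16
g = -3264
J(r) = 2*r
(J(W) - 11232)*(1173 + g) - M(-219) = (2*16 - 11232)*(1173 - 3264) - 1*106 = (32 - 11232)*(-2091) - 106 = -11200*(-2091) - 106 = 23419200 - 106 = 23419094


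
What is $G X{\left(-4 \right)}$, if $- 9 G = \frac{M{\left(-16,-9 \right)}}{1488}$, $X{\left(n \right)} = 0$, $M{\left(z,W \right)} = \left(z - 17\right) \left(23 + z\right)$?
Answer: $0$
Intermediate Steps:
$M{\left(z,W \right)} = \left(-17 + z\right) \left(23 + z\right)$
$G = \frac{77}{4464}$ ($G = - \frac{\left(-391 + \left(-16\right)^{2} + 6 \left(-16\right)\right) \frac{1}{1488}}{9} = - \frac{\left(-391 + 256 - 96\right) \frac{1}{1488}}{9} = - \frac{\left(-231\right) \frac{1}{1488}}{9} = \left(- \frac{1}{9}\right) \left(- \frac{77}{496}\right) = \frac{77}{4464} \approx 0.017249$)
$G X{\left(-4 \right)} = \frac{77}{4464} \cdot 0 = 0$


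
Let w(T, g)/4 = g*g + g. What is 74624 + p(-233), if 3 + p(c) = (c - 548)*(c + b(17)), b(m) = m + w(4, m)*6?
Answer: -5492347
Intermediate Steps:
w(T, g) = 4*g + 4*g² (w(T, g) = 4*(g*g + g) = 4*(g² + g) = 4*(g + g²) = 4*g + 4*g²)
b(m) = m + 24*m*(1 + m) (b(m) = m + (4*m*(1 + m))*6 = m + 24*m*(1 + m))
p(c) = -3 + (-548 + c)*(7361 + c) (p(c) = -3 + (c - 548)*(c + 17*(25 + 24*17)) = -3 + (-548 + c)*(c + 17*(25 + 408)) = -3 + (-548 + c)*(c + 17*433) = -3 + (-548 + c)*(c + 7361) = -3 + (-548 + c)*(7361 + c))
74624 + p(-233) = 74624 + (-4033831 + (-233)² + 6813*(-233)) = 74624 + (-4033831 + 54289 - 1587429) = 74624 - 5566971 = -5492347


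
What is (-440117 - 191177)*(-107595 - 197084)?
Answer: 192342024626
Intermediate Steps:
(-440117 - 191177)*(-107595 - 197084) = -631294*(-304679) = 192342024626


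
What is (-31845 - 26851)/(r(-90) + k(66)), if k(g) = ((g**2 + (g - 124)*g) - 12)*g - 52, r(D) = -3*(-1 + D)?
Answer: -58696/34277 ≈ -1.7124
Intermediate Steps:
r(D) = 3 - 3*D
k(g) = -52 + g*(-12 + g**2 + g*(-124 + g)) (k(g) = ((g**2 + (-124 + g)*g) - 12)*g - 52 = ((g**2 + g*(-124 + g)) - 12)*g - 52 = (-12 + g**2 + g*(-124 + g))*g - 52 = g*(-12 + g**2 + g*(-124 + g)) - 52 = -52 + g*(-12 + g**2 + g*(-124 + g)))
(-31845 - 26851)/(r(-90) + k(66)) = (-31845 - 26851)/((3 - 3*(-90)) + (-52 - 124*66**2 - 12*66 + 2*66**3)) = -58696/((3 + 270) + (-52 - 124*4356 - 792 + 2*287496)) = -58696/(273 + (-52 - 540144 - 792 + 574992)) = -58696/(273 + 34004) = -58696/34277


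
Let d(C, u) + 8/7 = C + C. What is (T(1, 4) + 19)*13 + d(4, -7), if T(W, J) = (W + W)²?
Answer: 2141/7 ≈ 305.86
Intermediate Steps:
d(C, u) = -8/7 + 2*C (d(C, u) = -8/7 + (C + C) = -8/7 + 2*C)
T(W, J) = 4*W² (T(W, J) = (2*W)² = 4*W²)
(T(1, 4) + 19)*13 + d(4, -7) = (4*1² + 19)*13 + (-8/7 + 2*4) = (4*1 + 19)*13 + (-8/7 + 8) = (4 + 19)*13 + 48/7 = 23*13 + 48/7 = 299 + 48/7 = 2141/7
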